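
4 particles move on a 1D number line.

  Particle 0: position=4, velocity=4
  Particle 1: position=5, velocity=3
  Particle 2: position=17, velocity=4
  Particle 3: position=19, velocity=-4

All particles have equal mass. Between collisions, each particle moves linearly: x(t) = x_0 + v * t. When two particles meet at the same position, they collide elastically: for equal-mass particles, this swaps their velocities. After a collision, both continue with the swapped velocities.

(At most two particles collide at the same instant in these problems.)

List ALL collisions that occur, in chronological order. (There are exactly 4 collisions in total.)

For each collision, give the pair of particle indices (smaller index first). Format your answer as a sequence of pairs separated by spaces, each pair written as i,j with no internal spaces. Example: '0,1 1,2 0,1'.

Answer: 2,3 0,1 1,2 0,1

Derivation:
Collision at t=1/4: particles 2 and 3 swap velocities; positions: p0=5 p1=23/4 p2=18 p3=18; velocities now: v0=4 v1=3 v2=-4 v3=4
Collision at t=1: particles 0 and 1 swap velocities; positions: p0=8 p1=8 p2=15 p3=21; velocities now: v0=3 v1=4 v2=-4 v3=4
Collision at t=15/8: particles 1 and 2 swap velocities; positions: p0=85/8 p1=23/2 p2=23/2 p3=49/2; velocities now: v0=3 v1=-4 v2=4 v3=4
Collision at t=2: particles 0 and 1 swap velocities; positions: p0=11 p1=11 p2=12 p3=25; velocities now: v0=-4 v1=3 v2=4 v3=4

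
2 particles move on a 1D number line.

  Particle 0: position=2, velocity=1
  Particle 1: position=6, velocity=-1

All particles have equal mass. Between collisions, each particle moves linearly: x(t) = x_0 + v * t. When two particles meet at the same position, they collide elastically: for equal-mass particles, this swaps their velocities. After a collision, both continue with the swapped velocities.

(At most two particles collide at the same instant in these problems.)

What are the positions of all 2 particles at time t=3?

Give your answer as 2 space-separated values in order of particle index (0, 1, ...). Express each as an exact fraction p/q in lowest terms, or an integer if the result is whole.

Answer: 3 5

Derivation:
Collision at t=2: particles 0 and 1 swap velocities; positions: p0=4 p1=4; velocities now: v0=-1 v1=1
Advance to t=3 (no further collisions before then); velocities: v0=-1 v1=1; positions = 3 5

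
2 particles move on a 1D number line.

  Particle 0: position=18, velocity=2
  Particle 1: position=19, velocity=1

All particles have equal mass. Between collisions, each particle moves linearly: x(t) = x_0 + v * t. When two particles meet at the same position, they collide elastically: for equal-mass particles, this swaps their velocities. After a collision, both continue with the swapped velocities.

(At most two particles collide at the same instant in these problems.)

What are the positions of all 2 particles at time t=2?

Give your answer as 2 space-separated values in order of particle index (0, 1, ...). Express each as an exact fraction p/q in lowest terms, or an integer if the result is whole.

Collision at t=1: particles 0 and 1 swap velocities; positions: p0=20 p1=20; velocities now: v0=1 v1=2
Advance to t=2 (no further collisions before then); velocities: v0=1 v1=2; positions = 21 22

Answer: 21 22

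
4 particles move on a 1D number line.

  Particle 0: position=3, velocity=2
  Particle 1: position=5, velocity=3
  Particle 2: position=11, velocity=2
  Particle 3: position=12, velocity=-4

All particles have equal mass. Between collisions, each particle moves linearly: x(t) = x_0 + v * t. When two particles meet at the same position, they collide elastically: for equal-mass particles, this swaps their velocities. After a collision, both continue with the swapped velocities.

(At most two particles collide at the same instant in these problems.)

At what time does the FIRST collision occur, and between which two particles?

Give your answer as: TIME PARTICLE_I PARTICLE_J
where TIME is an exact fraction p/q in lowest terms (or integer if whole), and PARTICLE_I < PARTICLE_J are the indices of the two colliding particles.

Pair (0,1): pos 3,5 vel 2,3 -> not approaching (rel speed -1 <= 0)
Pair (1,2): pos 5,11 vel 3,2 -> gap=6, closing at 1/unit, collide at t=6
Pair (2,3): pos 11,12 vel 2,-4 -> gap=1, closing at 6/unit, collide at t=1/6
Earliest collision: t=1/6 between 2 and 3

Answer: 1/6 2 3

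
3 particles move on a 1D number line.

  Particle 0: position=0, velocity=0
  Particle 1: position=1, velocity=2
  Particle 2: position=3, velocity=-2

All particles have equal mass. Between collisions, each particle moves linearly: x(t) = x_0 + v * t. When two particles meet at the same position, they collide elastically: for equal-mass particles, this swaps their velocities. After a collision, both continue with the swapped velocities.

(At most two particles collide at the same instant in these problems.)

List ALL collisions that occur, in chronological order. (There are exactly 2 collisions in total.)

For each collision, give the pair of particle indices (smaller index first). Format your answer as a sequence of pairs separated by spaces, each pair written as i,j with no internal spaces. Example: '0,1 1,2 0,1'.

Collision at t=1/2: particles 1 and 2 swap velocities; positions: p0=0 p1=2 p2=2; velocities now: v0=0 v1=-2 v2=2
Collision at t=3/2: particles 0 and 1 swap velocities; positions: p0=0 p1=0 p2=4; velocities now: v0=-2 v1=0 v2=2

Answer: 1,2 0,1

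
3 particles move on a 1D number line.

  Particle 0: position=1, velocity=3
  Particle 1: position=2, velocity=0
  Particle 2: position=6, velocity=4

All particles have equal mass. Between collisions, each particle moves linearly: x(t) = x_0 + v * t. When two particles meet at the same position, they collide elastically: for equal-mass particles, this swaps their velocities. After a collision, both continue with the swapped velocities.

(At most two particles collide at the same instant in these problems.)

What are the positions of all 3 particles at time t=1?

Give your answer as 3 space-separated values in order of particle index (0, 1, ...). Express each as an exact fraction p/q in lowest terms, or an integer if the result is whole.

Answer: 2 4 10

Derivation:
Collision at t=1/3: particles 0 and 1 swap velocities; positions: p0=2 p1=2 p2=22/3; velocities now: v0=0 v1=3 v2=4
Advance to t=1 (no further collisions before then); velocities: v0=0 v1=3 v2=4; positions = 2 4 10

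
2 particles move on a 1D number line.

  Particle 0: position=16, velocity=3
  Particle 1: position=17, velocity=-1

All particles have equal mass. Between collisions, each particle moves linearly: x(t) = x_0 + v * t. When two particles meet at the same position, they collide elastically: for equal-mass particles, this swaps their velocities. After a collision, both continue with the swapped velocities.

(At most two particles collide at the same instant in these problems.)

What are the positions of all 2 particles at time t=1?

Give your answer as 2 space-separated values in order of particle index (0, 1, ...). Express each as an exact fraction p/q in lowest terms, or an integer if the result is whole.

Answer: 16 19

Derivation:
Collision at t=1/4: particles 0 and 1 swap velocities; positions: p0=67/4 p1=67/4; velocities now: v0=-1 v1=3
Advance to t=1 (no further collisions before then); velocities: v0=-1 v1=3; positions = 16 19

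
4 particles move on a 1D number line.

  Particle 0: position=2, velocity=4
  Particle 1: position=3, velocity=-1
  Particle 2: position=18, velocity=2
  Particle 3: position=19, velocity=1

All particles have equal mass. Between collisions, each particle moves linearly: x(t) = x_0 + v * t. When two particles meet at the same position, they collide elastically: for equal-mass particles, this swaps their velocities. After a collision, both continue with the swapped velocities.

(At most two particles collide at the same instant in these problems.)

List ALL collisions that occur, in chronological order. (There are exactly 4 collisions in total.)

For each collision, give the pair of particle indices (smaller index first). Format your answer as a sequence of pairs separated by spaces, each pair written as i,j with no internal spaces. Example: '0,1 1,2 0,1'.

Answer: 0,1 2,3 1,2 2,3

Derivation:
Collision at t=1/5: particles 0 and 1 swap velocities; positions: p0=14/5 p1=14/5 p2=92/5 p3=96/5; velocities now: v0=-1 v1=4 v2=2 v3=1
Collision at t=1: particles 2 and 3 swap velocities; positions: p0=2 p1=6 p2=20 p3=20; velocities now: v0=-1 v1=4 v2=1 v3=2
Collision at t=17/3: particles 1 and 2 swap velocities; positions: p0=-8/3 p1=74/3 p2=74/3 p3=88/3; velocities now: v0=-1 v1=1 v2=4 v3=2
Collision at t=8: particles 2 and 3 swap velocities; positions: p0=-5 p1=27 p2=34 p3=34; velocities now: v0=-1 v1=1 v2=2 v3=4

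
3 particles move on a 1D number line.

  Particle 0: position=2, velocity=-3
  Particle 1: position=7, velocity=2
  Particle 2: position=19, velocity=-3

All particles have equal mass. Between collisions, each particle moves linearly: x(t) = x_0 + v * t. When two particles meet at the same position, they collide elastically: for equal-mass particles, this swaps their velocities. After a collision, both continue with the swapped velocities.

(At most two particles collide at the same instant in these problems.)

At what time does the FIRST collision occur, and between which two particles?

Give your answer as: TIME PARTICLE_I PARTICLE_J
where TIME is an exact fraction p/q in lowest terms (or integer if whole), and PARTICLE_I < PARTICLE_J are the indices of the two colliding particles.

Answer: 12/5 1 2

Derivation:
Pair (0,1): pos 2,7 vel -3,2 -> not approaching (rel speed -5 <= 0)
Pair (1,2): pos 7,19 vel 2,-3 -> gap=12, closing at 5/unit, collide at t=12/5
Earliest collision: t=12/5 between 1 and 2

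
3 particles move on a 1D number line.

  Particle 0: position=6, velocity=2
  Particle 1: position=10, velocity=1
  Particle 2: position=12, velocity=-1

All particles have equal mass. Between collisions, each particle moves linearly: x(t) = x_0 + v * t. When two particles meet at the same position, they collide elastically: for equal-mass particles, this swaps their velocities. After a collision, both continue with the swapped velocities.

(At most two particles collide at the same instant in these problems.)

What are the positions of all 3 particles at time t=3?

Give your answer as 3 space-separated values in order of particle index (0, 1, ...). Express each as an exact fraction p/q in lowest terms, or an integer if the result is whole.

Answer: 9 12 13

Derivation:
Collision at t=1: particles 1 and 2 swap velocities; positions: p0=8 p1=11 p2=11; velocities now: v0=2 v1=-1 v2=1
Collision at t=2: particles 0 and 1 swap velocities; positions: p0=10 p1=10 p2=12; velocities now: v0=-1 v1=2 v2=1
Advance to t=3 (no further collisions before then); velocities: v0=-1 v1=2 v2=1; positions = 9 12 13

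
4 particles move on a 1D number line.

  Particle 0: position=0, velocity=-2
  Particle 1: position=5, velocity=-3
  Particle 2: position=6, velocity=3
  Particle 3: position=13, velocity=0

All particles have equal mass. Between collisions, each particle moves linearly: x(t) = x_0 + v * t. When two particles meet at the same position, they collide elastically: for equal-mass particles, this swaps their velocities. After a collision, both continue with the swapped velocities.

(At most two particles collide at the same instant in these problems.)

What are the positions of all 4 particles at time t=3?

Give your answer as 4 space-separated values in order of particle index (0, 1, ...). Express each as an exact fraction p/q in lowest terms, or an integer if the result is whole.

Answer: -6 -4 13 15

Derivation:
Collision at t=7/3: particles 2 and 3 swap velocities; positions: p0=-14/3 p1=-2 p2=13 p3=13; velocities now: v0=-2 v1=-3 v2=0 v3=3
Advance to t=3 (no further collisions before then); velocities: v0=-2 v1=-3 v2=0 v3=3; positions = -6 -4 13 15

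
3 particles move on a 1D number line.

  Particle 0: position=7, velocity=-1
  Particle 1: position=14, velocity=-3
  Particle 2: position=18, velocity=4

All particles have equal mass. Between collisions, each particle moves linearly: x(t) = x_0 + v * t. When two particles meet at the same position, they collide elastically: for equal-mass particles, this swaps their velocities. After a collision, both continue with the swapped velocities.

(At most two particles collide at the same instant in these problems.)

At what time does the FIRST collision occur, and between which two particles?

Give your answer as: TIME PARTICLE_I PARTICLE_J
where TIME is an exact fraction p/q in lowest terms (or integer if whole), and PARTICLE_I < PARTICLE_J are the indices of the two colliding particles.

Answer: 7/2 0 1

Derivation:
Pair (0,1): pos 7,14 vel -1,-3 -> gap=7, closing at 2/unit, collide at t=7/2
Pair (1,2): pos 14,18 vel -3,4 -> not approaching (rel speed -7 <= 0)
Earliest collision: t=7/2 between 0 and 1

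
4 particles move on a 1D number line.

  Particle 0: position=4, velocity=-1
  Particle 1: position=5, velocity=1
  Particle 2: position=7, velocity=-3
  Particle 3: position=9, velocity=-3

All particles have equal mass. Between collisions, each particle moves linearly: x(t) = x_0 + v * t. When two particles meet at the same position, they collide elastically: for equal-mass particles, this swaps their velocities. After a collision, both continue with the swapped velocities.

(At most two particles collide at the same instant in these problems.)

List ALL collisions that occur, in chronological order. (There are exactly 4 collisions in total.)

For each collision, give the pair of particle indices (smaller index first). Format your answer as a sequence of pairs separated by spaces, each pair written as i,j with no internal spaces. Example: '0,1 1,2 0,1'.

Answer: 1,2 2,3 0,1 1,2

Derivation:
Collision at t=1/2: particles 1 and 2 swap velocities; positions: p0=7/2 p1=11/2 p2=11/2 p3=15/2; velocities now: v0=-1 v1=-3 v2=1 v3=-3
Collision at t=1: particles 2 and 3 swap velocities; positions: p0=3 p1=4 p2=6 p3=6; velocities now: v0=-1 v1=-3 v2=-3 v3=1
Collision at t=3/2: particles 0 and 1 swap velocities; positions: p0=5/2 p1=5/2 p2=9/2 p3=13/2; velocities now: v0=-3 v1=-1 v2=-3 v3=1
Collision at t=5/2: particles 1 and 2 swap velocities; positions: p0=-1/2 p1=3/2 p2=3/2 p3=15/2; velocities now: v0=-3 v1=-3 v2=-1 v3=1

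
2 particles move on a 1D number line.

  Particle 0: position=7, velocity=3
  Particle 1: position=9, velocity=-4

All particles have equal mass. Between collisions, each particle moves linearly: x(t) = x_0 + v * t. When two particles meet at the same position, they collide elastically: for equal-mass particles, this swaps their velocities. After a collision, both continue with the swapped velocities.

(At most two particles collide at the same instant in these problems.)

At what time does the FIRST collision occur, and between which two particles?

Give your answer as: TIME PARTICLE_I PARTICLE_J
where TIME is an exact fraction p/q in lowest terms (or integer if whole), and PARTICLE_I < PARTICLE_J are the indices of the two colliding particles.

Pair (0,1): pos 7,9 vel 3,-4 -> gap=2, closing at 7/unit, collide at t=2/7
Earliest collision: t=2/7 between 0 and 1

Answer: 2/7 0 1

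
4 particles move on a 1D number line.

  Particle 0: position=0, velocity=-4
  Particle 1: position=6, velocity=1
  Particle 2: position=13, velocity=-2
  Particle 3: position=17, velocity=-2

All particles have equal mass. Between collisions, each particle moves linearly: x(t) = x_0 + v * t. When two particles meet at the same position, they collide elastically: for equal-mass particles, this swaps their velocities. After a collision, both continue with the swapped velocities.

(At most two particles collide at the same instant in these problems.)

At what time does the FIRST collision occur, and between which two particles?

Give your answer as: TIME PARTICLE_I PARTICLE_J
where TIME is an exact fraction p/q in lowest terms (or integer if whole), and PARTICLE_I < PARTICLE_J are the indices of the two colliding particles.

Answer: 7/3 1 2

Derivation:
Pair (0,1): pos 0,6 vel -4,1 -> not approaching (rel speed -5 <= 0)
Pair (1,2): pos 6,13 vel 1,-2 -> gap=7, closing at 3/unit, collide at t=7/3
Pair (2,3): pos 13,17 vel -2,-2 -> not approaching (rel speed 0 <= 0)
Earliest collision: t=7/3 between 1 and 2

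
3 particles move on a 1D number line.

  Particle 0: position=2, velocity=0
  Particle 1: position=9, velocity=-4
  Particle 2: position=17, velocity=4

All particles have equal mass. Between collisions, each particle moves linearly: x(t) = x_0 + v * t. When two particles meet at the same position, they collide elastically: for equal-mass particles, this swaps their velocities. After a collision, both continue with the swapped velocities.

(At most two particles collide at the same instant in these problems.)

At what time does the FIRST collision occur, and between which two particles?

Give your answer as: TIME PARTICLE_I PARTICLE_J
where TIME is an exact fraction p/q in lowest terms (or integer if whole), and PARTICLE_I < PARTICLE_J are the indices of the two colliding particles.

Pair (0,1): pos 2,9 vel 0,-4 -> gap=7, closing at 4/unit, collide at t=7/4
Pair (1,2): pos 9,17 vel -4,4 -> not approaching (rel speed -8 <= 0)
Earliest collision: t=7/4 between 0 and 1

Answer: 7/4 0 1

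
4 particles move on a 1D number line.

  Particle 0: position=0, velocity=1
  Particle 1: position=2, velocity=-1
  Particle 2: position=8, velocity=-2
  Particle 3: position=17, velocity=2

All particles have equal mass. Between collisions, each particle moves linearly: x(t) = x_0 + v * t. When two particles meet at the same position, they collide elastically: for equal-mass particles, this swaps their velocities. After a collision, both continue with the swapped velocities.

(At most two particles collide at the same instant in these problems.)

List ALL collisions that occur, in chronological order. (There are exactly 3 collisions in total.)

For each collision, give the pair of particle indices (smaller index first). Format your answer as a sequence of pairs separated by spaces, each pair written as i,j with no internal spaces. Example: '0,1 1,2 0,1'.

Collision at t=1: particles 0 and 1 swap velocities; positions: p0=1 p1=1 p2=6 p3=19; velocities now: v0=-1 v1=1 v2=-2 v3=2
Collision at t=8/3: particles 1 and 2 swap velocities; positions: p0=-2/3 p1=8/3 p2=8/3 p3=67/3; velocities now: v0=-1 v1=-2 v2=1 v3=2
Collision at t=6: particles 0 and 1 swap velocities; positions: p0=-4 p1=-4 p2=6 p3=29; velocities now: v0=-2 v1=-1 v2=1 v3=2

Answer: 0,1 1,2 0,1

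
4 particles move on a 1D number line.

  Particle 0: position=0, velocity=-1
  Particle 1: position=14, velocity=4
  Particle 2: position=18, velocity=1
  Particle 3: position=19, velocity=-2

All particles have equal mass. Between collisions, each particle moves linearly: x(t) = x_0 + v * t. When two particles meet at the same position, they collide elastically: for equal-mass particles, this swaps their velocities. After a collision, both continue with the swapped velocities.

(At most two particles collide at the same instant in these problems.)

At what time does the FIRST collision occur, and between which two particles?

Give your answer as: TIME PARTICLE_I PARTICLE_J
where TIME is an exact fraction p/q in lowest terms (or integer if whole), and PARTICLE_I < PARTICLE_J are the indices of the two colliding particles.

Pair (0,1): pos 0,14 vel -1,4 -> not approaching (rel speed -5 <= 0)
Pair (1,2): pos 14,18 vel 4,1 -> gap=4, closing at 3/unit, collide at t=4/3
Pair (2,3): pos 18,19 vel 1,-2 -> gap=1, closing at 3/unit, collide at t=1/3
Earliest collision: t=1/3 between 2 and 3

Answer: 1/3 2 3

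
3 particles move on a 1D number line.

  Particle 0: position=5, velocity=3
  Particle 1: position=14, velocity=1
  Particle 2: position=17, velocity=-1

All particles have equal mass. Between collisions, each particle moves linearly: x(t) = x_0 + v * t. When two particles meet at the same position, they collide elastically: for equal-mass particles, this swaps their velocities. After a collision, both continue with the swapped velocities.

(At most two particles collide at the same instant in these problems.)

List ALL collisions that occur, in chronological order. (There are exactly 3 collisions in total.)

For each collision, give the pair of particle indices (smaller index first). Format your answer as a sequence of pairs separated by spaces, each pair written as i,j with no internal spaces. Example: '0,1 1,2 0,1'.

Answer: 1,2 0,1 1,2

Derivation:
Collision at t=3/2: particles 1 and 2 swap velocities; positions: p0=19/2 p1=31/2 p2=31/2; velocities now: v0=3 v1=-1 v2=1
Collision at t=3: particles 0 and 1 swap velocities; positions: p0=14 p1=14 p2=17; velocities now: v0=-1 v1=3 v2=1
Collision at t=9/2: particles 1 and 2 swap velocities; positions: p0=25/2 p1=37/2 p2=37/2; velocities now: v0=-1 v1=1 v2=3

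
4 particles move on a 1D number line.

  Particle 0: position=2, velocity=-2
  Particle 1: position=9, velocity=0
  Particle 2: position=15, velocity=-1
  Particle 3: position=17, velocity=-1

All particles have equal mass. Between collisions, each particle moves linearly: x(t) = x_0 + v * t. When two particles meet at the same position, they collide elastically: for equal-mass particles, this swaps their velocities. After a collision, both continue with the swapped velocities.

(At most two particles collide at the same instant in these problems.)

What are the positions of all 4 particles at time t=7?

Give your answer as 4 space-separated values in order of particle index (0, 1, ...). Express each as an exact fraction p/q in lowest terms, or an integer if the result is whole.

Collision at t=6: particles 1 and 2 swap velocities; positions: p0=-10 p1=9 p2=9 p3=11; velocities now: v0=-2 v1=-1 v2=0 v3=-1
Advance to t=7 (no further collisions before then); velocities: v0=-2 v1=-1 v2=0 v3=-1; positions = -12 8 9 10

Answer: -12 8 9 10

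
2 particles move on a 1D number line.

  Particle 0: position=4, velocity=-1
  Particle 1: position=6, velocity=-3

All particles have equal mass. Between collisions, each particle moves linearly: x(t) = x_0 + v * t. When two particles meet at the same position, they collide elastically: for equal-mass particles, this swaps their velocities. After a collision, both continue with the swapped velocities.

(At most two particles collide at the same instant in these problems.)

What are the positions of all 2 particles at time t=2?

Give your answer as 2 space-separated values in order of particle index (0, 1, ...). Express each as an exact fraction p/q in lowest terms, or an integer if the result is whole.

Collision at t=1: particles 0 and 1 swap velocities; positions: p0=3 p1=3; velocities now: v0=-3 v1=-1
Advance to t=2 (no further collisions before then); velocities: v0=-3 v1=-1; positions = 0 2

Answer: 0 2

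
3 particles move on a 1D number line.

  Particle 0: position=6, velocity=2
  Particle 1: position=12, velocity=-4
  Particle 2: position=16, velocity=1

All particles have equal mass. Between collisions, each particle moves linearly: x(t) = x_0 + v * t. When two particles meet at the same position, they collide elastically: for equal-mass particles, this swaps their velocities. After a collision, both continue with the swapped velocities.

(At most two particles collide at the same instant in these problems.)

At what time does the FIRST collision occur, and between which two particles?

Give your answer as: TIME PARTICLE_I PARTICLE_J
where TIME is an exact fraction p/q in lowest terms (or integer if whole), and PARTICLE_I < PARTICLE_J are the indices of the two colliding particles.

Answer: 1 0 1

Derivation:
Pair (0,1): pos 6,12 vel 2,-4 -> gap=6, closing at 6/unit, collide at t=1
Pair (1,2): pos 12,16 vel -4,1 -> not approaching (rel speed -5 <= 0)
Earliest collision: t=1 between 0 and 1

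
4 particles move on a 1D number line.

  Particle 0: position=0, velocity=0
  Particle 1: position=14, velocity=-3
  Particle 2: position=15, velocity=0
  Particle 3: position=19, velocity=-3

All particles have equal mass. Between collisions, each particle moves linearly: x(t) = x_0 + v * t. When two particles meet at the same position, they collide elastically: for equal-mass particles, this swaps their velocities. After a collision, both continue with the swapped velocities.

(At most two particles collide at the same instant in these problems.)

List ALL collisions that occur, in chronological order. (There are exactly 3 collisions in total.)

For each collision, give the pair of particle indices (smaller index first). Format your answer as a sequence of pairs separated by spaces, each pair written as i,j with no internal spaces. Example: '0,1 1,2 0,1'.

Collision at t=4/3: particles 2 and 3 swap velocities; positions: p0=0 p1=10 p2=15 p3=15; velocities now: v0=0 v1=-3 v2=-3 v3=0
Collision at t=14/3: particles 0 and 1 swap velocities; positions: p0=0 p1=0 p2=5 p3=15; velocities now: v0=-3 v1=0 v2=-3 v3=0
Collision at t=19/3: particles 1 and 2 swap velocities; positions: p0=-5 p1=0 p2=0 p3=15; velocities now: v0=-3 v1=-3 v2=0 v3=0

Answer: 2,3 0,1 1,2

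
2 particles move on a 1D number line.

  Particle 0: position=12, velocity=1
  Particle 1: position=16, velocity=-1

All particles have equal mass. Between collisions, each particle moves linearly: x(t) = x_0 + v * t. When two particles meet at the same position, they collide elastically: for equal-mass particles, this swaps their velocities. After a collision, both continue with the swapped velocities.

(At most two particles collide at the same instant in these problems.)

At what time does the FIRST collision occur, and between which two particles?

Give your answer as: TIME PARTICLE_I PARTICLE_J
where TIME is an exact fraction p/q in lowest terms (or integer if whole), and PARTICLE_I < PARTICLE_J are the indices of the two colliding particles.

Answer: 2 0 1

Derivation:
Pair (0,1): pos 12,16 vel 1,-1 -> gap=4, closing at 2/unit, collide at t=2
Earliest collision: t=2 between 0 and 1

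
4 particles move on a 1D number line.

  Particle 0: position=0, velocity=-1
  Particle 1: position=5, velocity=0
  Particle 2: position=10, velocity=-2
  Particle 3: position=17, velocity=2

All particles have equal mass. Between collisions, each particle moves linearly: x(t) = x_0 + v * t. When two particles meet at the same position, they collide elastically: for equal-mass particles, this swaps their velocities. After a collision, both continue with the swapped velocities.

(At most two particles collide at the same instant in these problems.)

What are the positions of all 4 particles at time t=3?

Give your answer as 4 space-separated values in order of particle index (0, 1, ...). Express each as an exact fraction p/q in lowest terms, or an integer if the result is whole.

Collision at t=5/2: particles 1 and 2 swap velocities; positions: p0=-5/2 p1=5 p2=5 p3=22; velocities now: v0=-1 v1=-2 v2=0 v3=2
Advance to t=3 (no further collisions before then); velocities: v0=-1 v1=-2 v2=0 v3=2; positions = -3 4 5 23

Answer: -3 4 5 23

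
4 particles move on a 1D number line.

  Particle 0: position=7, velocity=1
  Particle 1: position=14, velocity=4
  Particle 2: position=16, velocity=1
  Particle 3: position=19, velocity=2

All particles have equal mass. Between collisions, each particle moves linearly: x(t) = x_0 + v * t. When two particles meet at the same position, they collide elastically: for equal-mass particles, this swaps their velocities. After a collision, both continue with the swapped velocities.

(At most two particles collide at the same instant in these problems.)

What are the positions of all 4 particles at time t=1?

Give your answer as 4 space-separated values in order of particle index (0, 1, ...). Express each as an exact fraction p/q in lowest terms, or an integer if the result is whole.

Collision at t=2/3: particles 1 and 2 swap velocities; positions: p0=23/3 p1=50/3 p2=50/3 p3=61/3; velocities now: v0=1 v1=1 v2=4 v3=2
Advance to t=1 (no further collisions before then); velocities: v0=1 v1=1 v2=4 v3=2; positions = 8 17 18 21

Answer: 8 17 18 21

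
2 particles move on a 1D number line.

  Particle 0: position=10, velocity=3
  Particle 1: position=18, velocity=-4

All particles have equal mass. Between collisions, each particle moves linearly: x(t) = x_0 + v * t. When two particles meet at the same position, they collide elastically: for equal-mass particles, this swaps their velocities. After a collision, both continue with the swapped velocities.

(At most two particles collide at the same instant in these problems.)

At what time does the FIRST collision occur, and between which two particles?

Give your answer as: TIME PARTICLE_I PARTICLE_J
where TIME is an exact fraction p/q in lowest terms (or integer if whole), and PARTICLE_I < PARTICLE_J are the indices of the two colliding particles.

Answer: 8/7 0 1

Derivation:
Pair (0,1): pos 10,18 vel 3,-4 -> gap=8, closing at 7/unit, collide at t=8/7
Earliest collision: t=8/7 between 0 and 1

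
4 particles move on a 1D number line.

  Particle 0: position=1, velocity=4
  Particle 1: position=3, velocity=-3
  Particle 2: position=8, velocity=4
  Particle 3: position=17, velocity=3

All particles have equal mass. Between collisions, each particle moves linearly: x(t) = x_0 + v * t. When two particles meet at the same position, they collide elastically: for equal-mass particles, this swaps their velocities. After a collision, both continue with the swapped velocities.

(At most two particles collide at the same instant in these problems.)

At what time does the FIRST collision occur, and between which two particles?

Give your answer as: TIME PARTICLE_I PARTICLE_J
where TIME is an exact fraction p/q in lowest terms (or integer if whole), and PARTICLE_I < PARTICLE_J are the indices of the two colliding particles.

Answer: 2/7 0 1

Derivation:
Pair (0,1): pos 1,3 vel 4,-3 -> gap=2, closing at 7/unit, collide at t=2/7
Pair (1,2): pos 3,8 vel -3,4 -> not approaching (rel speed -7 <= 0)
Pair (2,3): pos 8,17 vel 4,3 -> gap=9, closing at 1/unit, collide at t=9
Earliest collision: t=2/7 between 0 and 1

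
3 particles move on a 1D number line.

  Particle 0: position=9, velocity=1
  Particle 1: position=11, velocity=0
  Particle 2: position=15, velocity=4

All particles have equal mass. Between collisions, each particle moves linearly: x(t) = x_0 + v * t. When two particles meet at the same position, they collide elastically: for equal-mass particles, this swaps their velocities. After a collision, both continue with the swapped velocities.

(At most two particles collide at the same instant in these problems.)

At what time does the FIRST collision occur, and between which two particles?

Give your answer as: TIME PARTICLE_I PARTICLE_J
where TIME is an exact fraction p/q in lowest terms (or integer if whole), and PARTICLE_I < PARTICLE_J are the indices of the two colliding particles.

Pair (0,1): pos 9,11 vel 1,0 -> gap=2, closing at 1/unit, collide at t=2
Pair (1,2): pos 11,15 vel 0,4 -> not approaching (rel speed -4 <= 0)
Earliest collision: t=2 between 0 and 1

Answer: 2 0 1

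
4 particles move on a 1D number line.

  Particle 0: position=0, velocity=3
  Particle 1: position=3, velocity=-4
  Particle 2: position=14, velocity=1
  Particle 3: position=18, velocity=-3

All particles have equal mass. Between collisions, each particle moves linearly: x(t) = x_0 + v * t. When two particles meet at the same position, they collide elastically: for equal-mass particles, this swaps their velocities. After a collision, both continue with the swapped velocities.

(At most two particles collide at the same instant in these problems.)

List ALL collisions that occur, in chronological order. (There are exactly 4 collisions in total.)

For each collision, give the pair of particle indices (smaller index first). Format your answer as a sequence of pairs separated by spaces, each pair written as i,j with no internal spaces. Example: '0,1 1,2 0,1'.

Answer: 0,1 2,3 1,2 2,3

Derivation:
Collision at t=3/7: particles 0 and 1 swap velocities; positions: p0=9/7 p1=9/7 p2=101/7 p3=117/7; velocities now: v0=-4 v1=3 v2=1 v3=-3
Collision at t=1: particles 2 and 3 swap velocities; positions: p0=-1 p1=3 p2=15 p3=15; velocities now: v0=-4 v1=3 v2=-3 v3=1
Collision at t=3: particles 1 and 2 swap velocities; positions: p0=-9 p1=9 p2=9 p3=17; velocities now: v0=-4 v1=-3 v2=3 v3=1
Collision at t=7: particles 2 and 3 swap velocities; positions: p0=-25 p1=-3 p2=21 p3=21; velocities now: v0=-4 v1=-3 v2=1 v3=3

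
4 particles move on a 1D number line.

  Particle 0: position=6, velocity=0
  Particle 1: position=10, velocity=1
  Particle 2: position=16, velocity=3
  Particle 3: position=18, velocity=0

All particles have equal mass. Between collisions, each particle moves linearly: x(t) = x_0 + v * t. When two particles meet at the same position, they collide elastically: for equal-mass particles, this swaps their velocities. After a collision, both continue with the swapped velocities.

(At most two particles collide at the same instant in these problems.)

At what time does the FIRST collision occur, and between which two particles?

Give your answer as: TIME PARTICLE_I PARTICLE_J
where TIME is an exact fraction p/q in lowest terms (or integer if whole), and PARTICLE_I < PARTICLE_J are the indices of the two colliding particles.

Answer: 2/3 2 3

Derivation:
Pair (0,1): pos 6,10 vel 0,1 -> not approaching (rel speed -1 <= 0)
Pair (1,2): pos 10,16 vel 1,3 -> not approaching (rel speed -2 <= 0)
Pair (2,3): pos 16,18 vel 3,0 -> gap=2, closing at 3/unit, collide at t=2/3
Earliest collision: t=2/3 between 2 and 3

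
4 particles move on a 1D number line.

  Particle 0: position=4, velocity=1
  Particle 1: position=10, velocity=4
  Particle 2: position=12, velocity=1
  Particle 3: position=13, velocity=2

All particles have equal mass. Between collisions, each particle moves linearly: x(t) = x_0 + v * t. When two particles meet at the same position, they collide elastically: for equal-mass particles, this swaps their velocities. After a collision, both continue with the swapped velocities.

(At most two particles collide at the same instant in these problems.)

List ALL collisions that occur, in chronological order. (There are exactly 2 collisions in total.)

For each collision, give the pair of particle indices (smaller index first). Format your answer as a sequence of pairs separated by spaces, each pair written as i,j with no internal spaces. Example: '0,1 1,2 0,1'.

Answer: 1,2 2,3

Derivation:
Collision at t=2/3: particles 1 and 2 swap velocities; positions: p0=14/3 p1=38/3 p2=38/3 p3=43/3; velocities now: v0=1 v1=1 v2=4 v3=2
Collision at t=3/2: particles 2 and 3 swap velocities; positions: p0=11/2 p1=27/2 p2=16 p3=16; velocities now: v0=1 v1=1 v2=2 v3=4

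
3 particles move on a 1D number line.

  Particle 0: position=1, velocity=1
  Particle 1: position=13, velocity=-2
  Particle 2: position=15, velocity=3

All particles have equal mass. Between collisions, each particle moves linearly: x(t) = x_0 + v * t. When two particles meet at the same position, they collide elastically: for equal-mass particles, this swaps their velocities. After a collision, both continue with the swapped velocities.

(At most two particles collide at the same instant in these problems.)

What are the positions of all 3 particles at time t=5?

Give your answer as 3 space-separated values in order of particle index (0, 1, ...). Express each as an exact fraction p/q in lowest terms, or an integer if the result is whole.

Collision at t=4: particles 0 and 1 swap velocities; positions: p0=5 p1=5 p2=27; velocities now: v0=-2 v1=1 v2=3
Advance to t=5 (no further collisions before then); velocities: v0=-2 v1=1 v2=3; positions = 3 6 30

Answer: 3 6 30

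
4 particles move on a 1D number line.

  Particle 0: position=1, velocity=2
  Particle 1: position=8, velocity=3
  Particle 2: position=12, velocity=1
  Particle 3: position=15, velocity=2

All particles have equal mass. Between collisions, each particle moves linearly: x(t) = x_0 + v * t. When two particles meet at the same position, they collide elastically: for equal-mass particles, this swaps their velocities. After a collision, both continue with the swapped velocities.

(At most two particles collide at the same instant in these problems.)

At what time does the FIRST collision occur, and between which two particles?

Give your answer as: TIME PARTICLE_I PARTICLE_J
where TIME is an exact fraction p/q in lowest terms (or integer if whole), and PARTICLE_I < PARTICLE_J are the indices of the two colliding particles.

Answer: 2 1 2

Derivation:
Pair (0,1): pos 1,8 vel 2,3 -> not approaching (rel speed -1 <= 0)
Pair (1,2): pos 8,12 vel 3,1 -> gap=4, closing at 2/unit, collide at t=2
Pair (2,3): pos 12,15 vel 1,2 -> not approaching (rel speed -1 <= 0)
Earliest collision: t=2 between 1 and 2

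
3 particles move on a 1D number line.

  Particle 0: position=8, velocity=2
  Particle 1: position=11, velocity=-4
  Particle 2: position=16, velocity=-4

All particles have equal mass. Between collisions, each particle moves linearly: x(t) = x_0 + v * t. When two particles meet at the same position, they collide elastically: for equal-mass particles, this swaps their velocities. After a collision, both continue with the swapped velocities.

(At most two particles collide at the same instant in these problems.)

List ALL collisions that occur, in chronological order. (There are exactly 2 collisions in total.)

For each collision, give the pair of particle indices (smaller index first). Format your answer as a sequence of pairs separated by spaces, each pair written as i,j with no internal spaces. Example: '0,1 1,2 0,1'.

Answer: 0,1 1,2

Derivation:
Collision at t=1/2: particles 0 and 1 swap velocities; positions: p0=9 p1=9 p2=14; velocities now: v0=-4 v1=2 v2=-4
Collision at t=4/3: particles 1 and 2 swap velocities; positions: p0=17/3 p1=32/3 p2=32/3; velocities now: v0=-4 v1=-4 v2=2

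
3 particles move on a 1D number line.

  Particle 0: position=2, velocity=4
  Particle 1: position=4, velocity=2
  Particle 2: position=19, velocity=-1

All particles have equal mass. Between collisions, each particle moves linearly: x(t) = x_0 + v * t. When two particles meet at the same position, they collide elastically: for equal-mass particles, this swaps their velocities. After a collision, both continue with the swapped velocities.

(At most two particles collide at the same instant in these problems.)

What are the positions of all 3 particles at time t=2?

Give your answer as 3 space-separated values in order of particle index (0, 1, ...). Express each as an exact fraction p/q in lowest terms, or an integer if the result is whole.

Answer: 8 10 17

Derivation:
Collision at t=1: particles 0 and 1 swap velocities; positions: p0=6 p1=6 p2=18; velocities now: v0=2 v1=4 v2=-1
Advance to t=2 (no further collisions before then); velocities: v0=2 v1=4 v2=-1; positions = 8 10 17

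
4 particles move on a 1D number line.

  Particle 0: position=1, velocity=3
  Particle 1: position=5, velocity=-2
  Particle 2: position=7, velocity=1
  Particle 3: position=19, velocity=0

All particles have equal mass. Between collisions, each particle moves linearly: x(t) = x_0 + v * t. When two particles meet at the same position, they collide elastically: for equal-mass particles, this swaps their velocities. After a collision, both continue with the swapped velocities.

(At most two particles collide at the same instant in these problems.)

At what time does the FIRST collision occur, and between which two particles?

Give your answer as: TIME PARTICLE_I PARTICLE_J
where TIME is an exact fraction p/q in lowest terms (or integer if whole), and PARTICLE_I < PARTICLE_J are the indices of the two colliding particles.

Pair (0,1): pos 1,5 vel 3,-2 -> gap=4, closing at 5/unit, collide at t=4/5
Pair (1,2): pos 5,7 vel -2,1 -> not approaching (rel speed -3 <= 0)
Pair (2,3): pos 7,19 vel 1,0 -> gap=12, closing at 1/unit, collide at t=12
Earliest collision: t=4/5 between 0 and 1

Answer: 4/5 0 1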